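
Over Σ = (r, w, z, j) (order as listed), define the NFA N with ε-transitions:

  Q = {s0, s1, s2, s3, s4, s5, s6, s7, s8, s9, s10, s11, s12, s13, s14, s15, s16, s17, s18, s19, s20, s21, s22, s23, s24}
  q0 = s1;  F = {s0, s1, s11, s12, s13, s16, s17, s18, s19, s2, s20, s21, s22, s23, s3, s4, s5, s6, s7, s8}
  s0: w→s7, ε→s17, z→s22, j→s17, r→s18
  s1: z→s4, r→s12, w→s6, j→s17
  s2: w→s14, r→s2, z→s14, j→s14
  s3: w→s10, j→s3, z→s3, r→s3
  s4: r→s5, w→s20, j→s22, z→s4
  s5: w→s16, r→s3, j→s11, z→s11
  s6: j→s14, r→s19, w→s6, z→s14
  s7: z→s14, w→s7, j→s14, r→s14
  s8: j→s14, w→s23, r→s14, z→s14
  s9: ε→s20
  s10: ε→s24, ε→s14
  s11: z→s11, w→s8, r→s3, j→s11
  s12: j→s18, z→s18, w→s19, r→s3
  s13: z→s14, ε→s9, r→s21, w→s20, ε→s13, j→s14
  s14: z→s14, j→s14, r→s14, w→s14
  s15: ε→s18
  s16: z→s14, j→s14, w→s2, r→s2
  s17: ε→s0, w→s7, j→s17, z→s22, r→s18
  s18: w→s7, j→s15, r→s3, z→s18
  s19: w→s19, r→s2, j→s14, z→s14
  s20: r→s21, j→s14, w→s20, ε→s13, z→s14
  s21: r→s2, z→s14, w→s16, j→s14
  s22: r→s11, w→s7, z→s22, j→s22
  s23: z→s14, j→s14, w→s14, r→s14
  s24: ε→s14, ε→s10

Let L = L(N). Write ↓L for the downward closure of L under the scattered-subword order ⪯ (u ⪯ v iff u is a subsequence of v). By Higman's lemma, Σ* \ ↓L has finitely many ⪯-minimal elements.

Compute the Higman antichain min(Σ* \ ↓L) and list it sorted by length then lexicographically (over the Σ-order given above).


|Q|=25, |F|=20, |δ|=95 (11 ε).
min D↑ (19 st, q0=0, F={8}): 0:r→1,w→2,z→3,j→4 1:r→5,w→6,z→7,j→7 2:r→6,w→2,z→8,j→8 3:r→9,w→10,z→3,j→11 4:r→7,w→12,z→11,j→4 5:r→5,w→8,z→5,j→5 6:r→13,w→6,z→8,j→8 7:r→5,w→12,z→7,j→7 8:r→8,w→8,z→8,j→8 9:r→5,w→14,z→15,j→15 10:r→16,w→10,z→8,j→8 11:r→15,w→12,z→11,j→11 12:r→8,w→12,z→8,j→8 13:r→13,w→8,z→8,j→8 14:r→13,w→13,z→8,j→8 15:r→5,w→17,z→15,j→15 16:r→13,w→14,z→8,j→8 17:r→8,w→18,z→8,j→8 18:r→8,w→8,z→8,j→8.
'wz': |S_i|=[25, 14, 1] end={s14} ∉↓L; 2/2 deletions ∈↓L.
'wj': run [25, 14, 1] end={s14} — reject; 2/2 del acc.
'rrw': N↓-sim [25, 16, 5, 3] end={s10,s14,s24} rej; 3/3 del acc.
'jwr': run [25, 13, 6, 1] end={s14} rej; 3/3 del acc.
'rzwr': |S_i|=[25, 16, 10, 6, 1] end={s14} rej; 4/4 single-dels accept.
'zrwww': run [25, 19, 11, 7, 3, 1] end={s14} — reject; 5/5 single-dels accept.
6 obstructions.

Antichain: [wz, wj, rrw, jwr, rzwr, zrwww].


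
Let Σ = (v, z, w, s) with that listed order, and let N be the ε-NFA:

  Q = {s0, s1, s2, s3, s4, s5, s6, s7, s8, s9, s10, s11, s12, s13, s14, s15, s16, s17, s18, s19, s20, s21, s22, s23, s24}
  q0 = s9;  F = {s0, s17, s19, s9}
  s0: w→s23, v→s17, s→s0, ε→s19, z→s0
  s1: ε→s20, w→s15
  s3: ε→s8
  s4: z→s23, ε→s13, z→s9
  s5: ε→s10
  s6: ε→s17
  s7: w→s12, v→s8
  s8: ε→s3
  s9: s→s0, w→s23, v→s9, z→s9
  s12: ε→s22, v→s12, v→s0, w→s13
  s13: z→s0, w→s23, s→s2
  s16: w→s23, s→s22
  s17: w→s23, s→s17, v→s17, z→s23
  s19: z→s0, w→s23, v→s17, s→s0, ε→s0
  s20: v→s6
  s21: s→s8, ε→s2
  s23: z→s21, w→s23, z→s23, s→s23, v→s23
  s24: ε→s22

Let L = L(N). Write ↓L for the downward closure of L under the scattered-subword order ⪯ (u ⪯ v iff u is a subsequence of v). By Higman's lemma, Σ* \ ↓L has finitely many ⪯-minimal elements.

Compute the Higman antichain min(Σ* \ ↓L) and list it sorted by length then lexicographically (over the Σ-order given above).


min(Σ*\↓L) = [w, svz].

|Q|=25, |F|=4, |δ|=47 (11 ε).
min D↑ (4 st, q0=0, F={1}): 0:v→0,z→0,w→1,s→2 1:v→1,z→1,w→1,s→1 2:v→3,z→2,w→1,s→2 3:v→3,z→1,w→1,s→3.
'w': N↓-sim [9, 5] end={s2,s21,s23,s3,s8} ∉↓L; 1/1 single-dels accept.
'svz': N↓-sim [9, 8, 6, 5] end={s2,s21,s23,s3,s8} rej; 3/3 deletions ∈↓L.
2 obstructions.


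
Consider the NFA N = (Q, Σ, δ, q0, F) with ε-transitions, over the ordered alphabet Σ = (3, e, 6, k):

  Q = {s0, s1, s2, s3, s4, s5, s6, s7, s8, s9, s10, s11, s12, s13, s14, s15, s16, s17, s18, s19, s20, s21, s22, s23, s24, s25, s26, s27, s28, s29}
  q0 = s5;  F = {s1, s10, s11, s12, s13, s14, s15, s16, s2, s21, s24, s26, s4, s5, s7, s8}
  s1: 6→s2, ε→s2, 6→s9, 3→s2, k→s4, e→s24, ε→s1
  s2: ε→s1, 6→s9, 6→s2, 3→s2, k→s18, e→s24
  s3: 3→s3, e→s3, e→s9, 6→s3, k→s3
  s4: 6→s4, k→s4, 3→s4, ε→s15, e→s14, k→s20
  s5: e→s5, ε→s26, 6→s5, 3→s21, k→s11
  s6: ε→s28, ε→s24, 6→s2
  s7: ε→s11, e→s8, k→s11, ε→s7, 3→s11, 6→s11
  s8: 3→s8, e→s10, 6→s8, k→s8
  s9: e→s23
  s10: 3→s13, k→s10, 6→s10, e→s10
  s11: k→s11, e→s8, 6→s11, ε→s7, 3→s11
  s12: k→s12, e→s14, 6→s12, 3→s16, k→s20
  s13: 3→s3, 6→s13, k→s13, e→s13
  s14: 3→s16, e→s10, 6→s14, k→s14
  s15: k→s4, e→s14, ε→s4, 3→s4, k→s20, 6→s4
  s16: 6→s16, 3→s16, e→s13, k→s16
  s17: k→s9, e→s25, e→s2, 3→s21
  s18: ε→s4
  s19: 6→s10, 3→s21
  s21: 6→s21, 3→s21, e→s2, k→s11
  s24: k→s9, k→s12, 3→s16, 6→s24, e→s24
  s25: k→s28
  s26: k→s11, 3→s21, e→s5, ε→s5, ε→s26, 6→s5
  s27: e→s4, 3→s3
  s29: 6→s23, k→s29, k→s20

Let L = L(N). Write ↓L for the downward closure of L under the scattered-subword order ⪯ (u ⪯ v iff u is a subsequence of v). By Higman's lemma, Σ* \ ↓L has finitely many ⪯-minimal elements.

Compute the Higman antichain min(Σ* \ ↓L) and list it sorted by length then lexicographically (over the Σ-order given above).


Antichain: [kee33, 3ee3e3].

|Q|=30, |F|=16, |δ|=103 (14 ε).
min D↑ (13 st, q0=0, F={12}): 0:3→1,e→0,6→0,k→2 1:3→1,e→3,6→1,k→2 2:3→2,e→4,6→2,k→2 3:3→3,e→5,6→3,k→6 4:3→4,e→7,6→4,k→4 5:3→8,e→5,6→5,k→9 6:3→6,e→10,6→6,k→6 7:3→11,e→7,6→7,k→7 8:3→8,e→11,6→8,k→8 9:3→8,e→10,6→9,k→9 10:3→8,e→7,6→10,k→10 11:3→12,e→11,6→11,k→11 12:3→12,e→12,6→12,k→12.
'kee33': |S_i|=[21, 15, 8, 5, 4, 3] end={s23,s3,s9} ∉↓L; 5/5 deletions ∈↓L.
'3ee3e3': N↓-sim [21, 19, 16, 10, 5, 4, 3] end={s23,s3,s9} rej; 6/6 single-dels accept.
2 words, ⪯-incomp.


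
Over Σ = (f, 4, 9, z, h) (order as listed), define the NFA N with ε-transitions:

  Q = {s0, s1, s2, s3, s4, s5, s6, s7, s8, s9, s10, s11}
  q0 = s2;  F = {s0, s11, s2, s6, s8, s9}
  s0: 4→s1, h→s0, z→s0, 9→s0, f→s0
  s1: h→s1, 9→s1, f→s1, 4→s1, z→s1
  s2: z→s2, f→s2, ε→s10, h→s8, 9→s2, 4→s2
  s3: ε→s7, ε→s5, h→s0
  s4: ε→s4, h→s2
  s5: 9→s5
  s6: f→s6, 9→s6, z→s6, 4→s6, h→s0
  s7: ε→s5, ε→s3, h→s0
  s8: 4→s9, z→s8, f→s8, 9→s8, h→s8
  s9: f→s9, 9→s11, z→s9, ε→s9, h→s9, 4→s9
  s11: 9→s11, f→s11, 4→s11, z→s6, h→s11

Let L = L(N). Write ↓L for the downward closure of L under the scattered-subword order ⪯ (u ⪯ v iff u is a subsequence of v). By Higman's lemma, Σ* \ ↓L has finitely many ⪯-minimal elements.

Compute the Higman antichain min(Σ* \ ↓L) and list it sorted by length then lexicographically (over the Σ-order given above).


Antichain: [h49zh4].

|Q|=12, |F|=6, |δ|=46 (7 ε).
min D↑ (7 st, q0=0, F={6}): 0:f→0,4→0,9→0,z→0,h→1 1:f→1,4→2,9→1,z→1,h→1 2:f→2,4→2,9→3,z→2,h→2 3:f→3,4→3,9→3,z→4,h→3 4:f→4,4→4,9→4,z→4,h→5 5:f→5,4→6,9→5,z→5,h→5 6:f→6,4→6,9→6,z→6,h→6 (ε-aug+det+¬).
'h49zh4': run [8, 6, 5, 4, 3, 2, 1] end={s1} — reject; 6/6 single-dels accept.
1 minimals (antichain).


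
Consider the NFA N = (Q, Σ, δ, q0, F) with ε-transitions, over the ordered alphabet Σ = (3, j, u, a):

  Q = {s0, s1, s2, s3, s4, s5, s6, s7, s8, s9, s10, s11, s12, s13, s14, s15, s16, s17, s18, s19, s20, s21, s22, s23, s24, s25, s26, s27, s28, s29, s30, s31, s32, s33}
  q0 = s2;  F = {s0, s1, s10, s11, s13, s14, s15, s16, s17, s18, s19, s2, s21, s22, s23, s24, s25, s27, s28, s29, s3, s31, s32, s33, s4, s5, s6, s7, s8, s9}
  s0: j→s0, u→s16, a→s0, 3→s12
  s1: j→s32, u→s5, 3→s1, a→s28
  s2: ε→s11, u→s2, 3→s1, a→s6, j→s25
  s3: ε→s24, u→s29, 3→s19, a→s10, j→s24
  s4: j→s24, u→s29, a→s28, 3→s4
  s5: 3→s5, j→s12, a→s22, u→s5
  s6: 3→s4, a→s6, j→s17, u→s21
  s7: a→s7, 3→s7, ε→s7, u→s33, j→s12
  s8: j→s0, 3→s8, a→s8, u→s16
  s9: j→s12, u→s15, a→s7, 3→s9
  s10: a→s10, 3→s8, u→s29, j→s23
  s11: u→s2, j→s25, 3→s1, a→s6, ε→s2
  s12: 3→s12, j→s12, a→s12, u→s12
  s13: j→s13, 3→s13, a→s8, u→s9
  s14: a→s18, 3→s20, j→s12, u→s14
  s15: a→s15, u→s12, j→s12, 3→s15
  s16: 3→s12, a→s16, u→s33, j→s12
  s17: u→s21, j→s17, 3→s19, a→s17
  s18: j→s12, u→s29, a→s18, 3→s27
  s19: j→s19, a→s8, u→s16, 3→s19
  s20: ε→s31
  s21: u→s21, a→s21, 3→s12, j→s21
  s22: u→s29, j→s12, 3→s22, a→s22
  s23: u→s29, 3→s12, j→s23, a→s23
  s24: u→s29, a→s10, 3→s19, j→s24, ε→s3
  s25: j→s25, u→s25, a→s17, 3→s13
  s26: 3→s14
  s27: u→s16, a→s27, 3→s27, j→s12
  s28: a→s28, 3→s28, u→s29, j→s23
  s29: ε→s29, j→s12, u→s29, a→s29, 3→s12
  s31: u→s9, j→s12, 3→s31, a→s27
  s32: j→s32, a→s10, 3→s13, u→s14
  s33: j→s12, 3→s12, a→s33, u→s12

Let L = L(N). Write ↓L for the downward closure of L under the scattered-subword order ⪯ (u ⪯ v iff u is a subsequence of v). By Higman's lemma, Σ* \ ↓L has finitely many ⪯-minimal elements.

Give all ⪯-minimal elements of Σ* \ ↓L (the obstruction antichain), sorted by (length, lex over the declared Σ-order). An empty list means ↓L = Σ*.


A = [3uj, au3, 3aj3, j3uuu].

|Q|=34, |F|=30, |δ|=132 (7 ε).
min D↑ (29 st, q0=0, F={13}): 0:3→1,j→2,u→0,a→3 1:3→1,j→4,u→5,a→6 2:3→7,j→2,u→2,a→8 3:3→9,j→8,u→10,a→3 4:3→7,j→4,u→11,a→12 5:3→5,j→13,u→5,a→14 6:3→6,j→15,u→16,a→6 7:3→7,j→7,u→17,a→18 8:3→19,j→8,u→10,a→8 9:3→9,j→20,u→16,a→6 10:3→13,j→10,u→10,a→10 11:3→21,j→13,u→11,a→22 12:3→18,j→15,u→16,a→12 13:3→13,j→13,u→13,a→13 14:3→14,j→13,u→16,a→14 15:3→13,j→15,u→16,a→15 16:3→13,j→13,u→16,a→16 17:3→17,j→13,u→23,a→24 18:3→18,j→25,u→26,a→18 19:3→19,j→19,u→26,a→18 20:3→19,j→20,u→16,a→12 21:3→21,j→13,u→17,a→27 22:3→27,j→13,u→16,a→22 23:3→23,j→13,u→13,a→23 24:3→24,j→13,u→28,a→24 25:3→13,j→25,u→26,a→25 26:3→13,j→13,u→28,a→26 27:3→27,j→13,u→26,a→27 28:3→13,j→13,u→13,a→28 (ε-aug+det+¬).
'3uj': N↓-sim [32, 26, 14, 1] end={s12} ∉↓L; 3/3 del acc.
'au3': run [32, 21, 5, 1] end={s12} ∉↓L; 3/3 single-dels accept.
'3aj3': run [32, 26, 14, 6, 1] end={s12} rej; 4/4 del acc.
'j3uuu': |S_i|=[32, 24, 13, 6, 3, 1] end={s12} ∉↓L; 5/5 single-dels accept.
4 obstructions.


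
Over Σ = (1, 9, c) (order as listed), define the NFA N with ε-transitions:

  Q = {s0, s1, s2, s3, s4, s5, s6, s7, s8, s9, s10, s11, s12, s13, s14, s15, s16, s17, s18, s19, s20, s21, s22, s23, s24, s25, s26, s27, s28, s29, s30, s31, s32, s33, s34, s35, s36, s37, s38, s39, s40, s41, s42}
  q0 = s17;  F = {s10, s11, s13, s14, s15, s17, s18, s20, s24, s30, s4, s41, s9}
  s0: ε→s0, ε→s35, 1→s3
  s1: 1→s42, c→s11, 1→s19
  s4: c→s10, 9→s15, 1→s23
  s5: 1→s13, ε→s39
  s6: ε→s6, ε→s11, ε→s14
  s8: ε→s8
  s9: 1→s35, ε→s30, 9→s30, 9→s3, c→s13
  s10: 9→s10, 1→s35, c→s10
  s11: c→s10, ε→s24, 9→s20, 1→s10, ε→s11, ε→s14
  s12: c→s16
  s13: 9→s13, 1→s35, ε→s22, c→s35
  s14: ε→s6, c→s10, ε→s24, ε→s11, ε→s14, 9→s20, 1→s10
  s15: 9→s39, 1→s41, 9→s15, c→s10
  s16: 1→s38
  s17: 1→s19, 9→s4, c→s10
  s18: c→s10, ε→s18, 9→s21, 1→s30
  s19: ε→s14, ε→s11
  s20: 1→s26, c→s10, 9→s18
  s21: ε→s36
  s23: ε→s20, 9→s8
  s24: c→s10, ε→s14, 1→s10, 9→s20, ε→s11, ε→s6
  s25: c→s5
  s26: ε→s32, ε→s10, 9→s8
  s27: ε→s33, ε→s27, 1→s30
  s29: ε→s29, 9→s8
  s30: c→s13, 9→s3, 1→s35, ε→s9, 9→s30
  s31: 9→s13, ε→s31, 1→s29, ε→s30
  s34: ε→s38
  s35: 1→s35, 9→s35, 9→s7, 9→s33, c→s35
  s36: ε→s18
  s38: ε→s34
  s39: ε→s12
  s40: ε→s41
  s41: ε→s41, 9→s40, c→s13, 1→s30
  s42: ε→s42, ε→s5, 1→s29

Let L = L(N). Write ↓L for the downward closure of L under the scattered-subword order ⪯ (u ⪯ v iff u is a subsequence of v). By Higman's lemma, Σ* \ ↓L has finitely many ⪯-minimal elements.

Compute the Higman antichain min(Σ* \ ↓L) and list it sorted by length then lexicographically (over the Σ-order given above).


A = [c1, 111, 991cc].

|Q|=43, |F|=13, |δ|=102 (40 ε).
min D↑ (11 st, q0=0, F={6}): 0:1→1,9→2,c→3 1:1→3,9→4,c→3 2:1→4,9→5,c→3 3:1→6,9→3,c→3 4:1→3,9→7,c→3 5:1→8,9→5,c→3 6:1→6,9→6,c→6 7:1→9,9→7,c→3 8:1→9,9→8,c→10 9:1→6,9→9,c→10 10:1→6,9→10,c→6 (ε-aug+det+¬).
'c1': run [32, 9, 5] end={s33,s34,s35,s38,s7} rej; 2/2 del acc.
'111': N↓-sim [32, 26, 12, 3] end={s33,s35,s7} rej; 3/3 deletions ∈↓L.
'991cc': run [32, 26, 21, 12, 5, 3] end={s33,s35,s7} ∉↓L; 5/5 del acc.
3 words, ⪯-incomp.


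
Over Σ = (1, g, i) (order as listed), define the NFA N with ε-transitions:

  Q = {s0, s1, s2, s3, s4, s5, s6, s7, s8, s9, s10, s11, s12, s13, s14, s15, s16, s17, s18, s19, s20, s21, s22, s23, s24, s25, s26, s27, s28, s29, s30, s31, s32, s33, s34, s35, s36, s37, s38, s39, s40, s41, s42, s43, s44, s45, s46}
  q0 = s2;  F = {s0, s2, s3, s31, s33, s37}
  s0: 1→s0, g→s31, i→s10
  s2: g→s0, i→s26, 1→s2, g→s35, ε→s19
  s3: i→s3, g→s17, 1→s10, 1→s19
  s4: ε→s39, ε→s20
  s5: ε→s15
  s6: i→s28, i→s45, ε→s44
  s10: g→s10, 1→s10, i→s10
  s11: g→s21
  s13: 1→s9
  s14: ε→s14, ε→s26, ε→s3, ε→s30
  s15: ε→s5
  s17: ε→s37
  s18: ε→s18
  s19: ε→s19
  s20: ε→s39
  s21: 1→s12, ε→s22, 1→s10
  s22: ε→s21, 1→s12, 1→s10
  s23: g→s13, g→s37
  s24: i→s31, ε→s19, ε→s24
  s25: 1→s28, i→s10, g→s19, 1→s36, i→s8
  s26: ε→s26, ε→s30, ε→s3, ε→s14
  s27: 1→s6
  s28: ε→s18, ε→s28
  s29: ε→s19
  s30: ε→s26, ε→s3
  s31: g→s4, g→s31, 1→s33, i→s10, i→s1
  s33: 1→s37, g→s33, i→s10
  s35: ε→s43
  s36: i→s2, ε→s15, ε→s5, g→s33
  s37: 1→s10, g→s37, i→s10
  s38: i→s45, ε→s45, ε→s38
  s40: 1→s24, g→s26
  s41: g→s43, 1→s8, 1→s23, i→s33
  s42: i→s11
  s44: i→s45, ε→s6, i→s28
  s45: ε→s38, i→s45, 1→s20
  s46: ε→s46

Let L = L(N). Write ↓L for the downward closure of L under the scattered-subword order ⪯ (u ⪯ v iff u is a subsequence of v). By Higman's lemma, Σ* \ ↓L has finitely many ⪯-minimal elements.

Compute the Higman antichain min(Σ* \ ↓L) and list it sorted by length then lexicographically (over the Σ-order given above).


|Q|=47, |F|=6, |δ|=91 (35 ε).
min D↑ (7 st, q0=0, F={4}): 0:1→0,g→1,i→2 1:1→1,g→3,i→4 2:1→4,g→5,i→2 3:1→6,g→3,i→4 4:1→4,g→4,i→4 5:1→4,g→5,i→4 6:1→5,g→6,i→4 [Hopcroft].
'gi': |S_i|=[18, 12, 2] end={s1,s10} rej; 2/2 deletions ∈↓L.
'i1': N↓-sim [18, 9, 2] end={s10,s19} ∉↓L; 2/2 del acc.
'gg111': |S_i|=[18, 12, 8, 3, 2, 1] end={s10} ∉↓L; 5/5 deletions ∈↓L.
3 obstructions.

min(Σ*\↓L) = [gi, i1, gg111].


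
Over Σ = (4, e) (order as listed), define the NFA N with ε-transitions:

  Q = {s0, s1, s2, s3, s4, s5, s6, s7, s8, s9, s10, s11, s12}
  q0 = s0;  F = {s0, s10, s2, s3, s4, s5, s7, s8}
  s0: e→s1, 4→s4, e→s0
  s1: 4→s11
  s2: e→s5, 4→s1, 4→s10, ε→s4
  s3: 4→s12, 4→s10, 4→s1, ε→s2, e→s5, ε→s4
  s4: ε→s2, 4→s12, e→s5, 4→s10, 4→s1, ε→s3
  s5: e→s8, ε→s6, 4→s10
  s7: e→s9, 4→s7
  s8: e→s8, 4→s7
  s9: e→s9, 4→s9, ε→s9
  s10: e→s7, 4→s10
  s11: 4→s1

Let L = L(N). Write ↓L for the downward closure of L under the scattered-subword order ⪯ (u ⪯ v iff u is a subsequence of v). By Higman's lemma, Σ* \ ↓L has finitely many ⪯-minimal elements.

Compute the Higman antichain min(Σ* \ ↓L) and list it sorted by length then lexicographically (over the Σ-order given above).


|Q|=13, |F|=8, |δ|=33 (7 ε).
min D↑ (7 st, q0=0, F={6}): 0:4→1,e→0 1:4→2,e→3 2:4→2,e→4 3:4→2,e→5 4:4→4,e→6 5:4→4,e→5 6:4→6,e→6 (ε-aug+det+¬).
'44ee': N↓-sim [13, 12, 6, 2, 1] end={s9} — reject; 4/4 deletions ∈↓L.
'4ee4e': N↓-sim [13, 12, 6, 3, 2, 1] end={s9} rej; 5/5 del acc.
2 minimals (antichain).

A = [44ee, 4ee4e].


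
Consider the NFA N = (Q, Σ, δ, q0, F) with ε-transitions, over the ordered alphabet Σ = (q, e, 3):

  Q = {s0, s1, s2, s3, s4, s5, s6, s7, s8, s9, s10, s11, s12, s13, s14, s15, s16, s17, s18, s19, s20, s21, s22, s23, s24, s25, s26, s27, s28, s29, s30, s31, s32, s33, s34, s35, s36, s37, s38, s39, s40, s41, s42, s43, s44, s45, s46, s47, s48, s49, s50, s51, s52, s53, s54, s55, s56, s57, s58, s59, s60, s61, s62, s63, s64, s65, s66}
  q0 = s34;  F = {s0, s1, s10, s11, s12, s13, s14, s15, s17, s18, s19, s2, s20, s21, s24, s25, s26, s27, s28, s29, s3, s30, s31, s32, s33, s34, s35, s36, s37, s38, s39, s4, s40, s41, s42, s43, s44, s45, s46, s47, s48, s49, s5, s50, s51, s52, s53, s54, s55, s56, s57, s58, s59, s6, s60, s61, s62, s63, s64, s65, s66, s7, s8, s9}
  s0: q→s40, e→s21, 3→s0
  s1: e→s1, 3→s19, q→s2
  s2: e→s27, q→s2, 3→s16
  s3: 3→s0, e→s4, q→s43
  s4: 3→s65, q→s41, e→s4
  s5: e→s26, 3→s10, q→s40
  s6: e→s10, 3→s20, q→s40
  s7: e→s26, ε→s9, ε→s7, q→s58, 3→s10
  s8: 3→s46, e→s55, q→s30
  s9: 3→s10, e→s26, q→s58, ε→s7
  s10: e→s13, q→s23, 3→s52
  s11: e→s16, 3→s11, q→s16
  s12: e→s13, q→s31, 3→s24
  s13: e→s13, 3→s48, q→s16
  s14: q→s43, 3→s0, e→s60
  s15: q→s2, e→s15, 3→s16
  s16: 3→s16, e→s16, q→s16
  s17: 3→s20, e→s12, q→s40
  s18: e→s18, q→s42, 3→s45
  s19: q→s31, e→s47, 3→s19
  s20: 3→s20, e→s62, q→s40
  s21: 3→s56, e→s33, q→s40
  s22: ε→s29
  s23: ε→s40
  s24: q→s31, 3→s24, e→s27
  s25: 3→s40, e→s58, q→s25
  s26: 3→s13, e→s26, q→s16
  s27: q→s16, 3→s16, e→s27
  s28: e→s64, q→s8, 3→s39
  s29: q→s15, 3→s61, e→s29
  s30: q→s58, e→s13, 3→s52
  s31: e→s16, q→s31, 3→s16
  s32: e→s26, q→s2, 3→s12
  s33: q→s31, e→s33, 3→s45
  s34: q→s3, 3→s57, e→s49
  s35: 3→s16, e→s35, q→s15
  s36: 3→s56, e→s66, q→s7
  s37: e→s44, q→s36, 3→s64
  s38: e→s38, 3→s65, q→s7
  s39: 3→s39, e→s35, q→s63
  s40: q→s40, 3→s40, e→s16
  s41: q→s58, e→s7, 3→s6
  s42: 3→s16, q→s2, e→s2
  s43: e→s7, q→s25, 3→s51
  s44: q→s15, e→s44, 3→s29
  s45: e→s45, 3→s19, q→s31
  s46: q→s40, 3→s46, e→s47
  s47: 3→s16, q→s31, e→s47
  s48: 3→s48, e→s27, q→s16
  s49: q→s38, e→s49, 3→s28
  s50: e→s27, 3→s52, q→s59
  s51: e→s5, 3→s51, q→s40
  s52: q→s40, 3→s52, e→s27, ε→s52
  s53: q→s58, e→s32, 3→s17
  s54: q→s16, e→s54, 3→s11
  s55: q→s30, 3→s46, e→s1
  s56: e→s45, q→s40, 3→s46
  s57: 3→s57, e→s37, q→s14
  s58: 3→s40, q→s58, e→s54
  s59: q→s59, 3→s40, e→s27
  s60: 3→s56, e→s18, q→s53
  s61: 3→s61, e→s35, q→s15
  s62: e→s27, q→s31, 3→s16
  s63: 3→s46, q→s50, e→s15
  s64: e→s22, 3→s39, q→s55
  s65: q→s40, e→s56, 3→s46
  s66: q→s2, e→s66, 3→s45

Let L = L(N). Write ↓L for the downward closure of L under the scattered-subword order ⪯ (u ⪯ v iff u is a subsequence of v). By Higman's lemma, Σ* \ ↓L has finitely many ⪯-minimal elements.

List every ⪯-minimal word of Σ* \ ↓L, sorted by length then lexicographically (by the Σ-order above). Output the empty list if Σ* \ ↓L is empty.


Antichain: [q3qe, qqq3e, qqeeq, eqqeq, e33e3, 3eeq3].

|Q|=67, |F|=64, |δ|=201 (6 ε).
min D↑ (64 st, q0=0, F={31}): 0:q→1,e→2,3→3 1:q→4,e→5,3→6 2:q→7,e→2,3→8 3:q→9,e→10,3→3 4:q→11,e→12,3→13 5:q→14,e→5,3→15 6:q→16,e→17,3→6 7:q→12,e→7,3→15 8:q→18,e→19,3→20 9:q→4,e→21,3→6 10:q→22,e→23,3→19 11:q→11,e→24,3→16 12:q→24,e→25,3→26 13:q→16,e→27,3→13 14:q→24,e→12,3→28 15:q→16,e→29,3→30 16:q→16,e→31,3→16 17:q→16,e→32,3→29 18:q→33,e→34,3→30 19:q→34,e→35,3→20 20:q→36,e→37,3→20 21:q→38,e→39,3→29 22:q→12,e→40,3→29 23:q→41,e→23,3→35 24:q→24,e→42,3→16 25:q→31,e→25,3→43 26:q→16,e→43,3→44 27:q→16,e→25,3→26 28:q→16,e→26,3→45 29:q→16,e→46,3→30 30:q→16,e→47,3→30 31:q→31,e→31,3→31 32:q→48,e→32,3→46 33:q→24,e→43,3→44 34:q→33,e→49,3→30 35:q→41,e→35,3→50 36:q→51,e→41,3→30 37:q→41,e→37,3→31 38:q→24,e→52,3→53 39:q→54,e→39,3→46 40:q→55,e→40,3→46 41:q→55,e→41,3→31 42:q→31,e→42,3→56 43:q→31,e→43,3→57 44:q→16,e→58,3→44 45:q→16,e→59,3→45 46:q→48,e→46,3→60 47:q→48,e→47,3→31 48:q→48,e→31,3→31 49:q→55,e→49,3→60 50:q→41,e→37,3→50 51:q→61,e→58,3→44 52:q→55,e→25,3→62 53:q→16,e→62,3→45 54:q→55,e→55,3→31 55:q→55,e→58,3→31 56:q→31,e→31,3→56 57:q→31,e→58,3→57 58:q→31,e→58,3→31 59:q→48,e→58,3→31 60:q→48,e→47,3→60 61:q→61,e→58,3→16 62:q→48,e→43,3→63 63:q→48,e→58,3→63 [Hopcroft].
'q3qe': |S_i|=[67, 55, 28, 4, 1] end={s16} — reject; 4/4 deletions ∈↓L.
'qqq3e': |S_i|=[67, 55, 33, 11, 3, 1] end={s16} ∉↓L; 5/5 single-dels accept.
'qqeeq': N↓-sim [67, 55, 33, 21, 7, 1] end={s16} — reject; 5/5 single-dels accept.
'eqqeq': N↓-sim [67, 59, 43, 19, 7, 1] end={s16} rej; 5/5 del acc.
'e33e3': N↓-sim [67, 59, 40, 21, 8, 1] end={s16} rej; 5/5 single-dels accept.
'3eeq3': run [67, 61, 51, 27, 6, 1] end={s16} — reject; 5/5 del acc.
6 minimals (antichain).


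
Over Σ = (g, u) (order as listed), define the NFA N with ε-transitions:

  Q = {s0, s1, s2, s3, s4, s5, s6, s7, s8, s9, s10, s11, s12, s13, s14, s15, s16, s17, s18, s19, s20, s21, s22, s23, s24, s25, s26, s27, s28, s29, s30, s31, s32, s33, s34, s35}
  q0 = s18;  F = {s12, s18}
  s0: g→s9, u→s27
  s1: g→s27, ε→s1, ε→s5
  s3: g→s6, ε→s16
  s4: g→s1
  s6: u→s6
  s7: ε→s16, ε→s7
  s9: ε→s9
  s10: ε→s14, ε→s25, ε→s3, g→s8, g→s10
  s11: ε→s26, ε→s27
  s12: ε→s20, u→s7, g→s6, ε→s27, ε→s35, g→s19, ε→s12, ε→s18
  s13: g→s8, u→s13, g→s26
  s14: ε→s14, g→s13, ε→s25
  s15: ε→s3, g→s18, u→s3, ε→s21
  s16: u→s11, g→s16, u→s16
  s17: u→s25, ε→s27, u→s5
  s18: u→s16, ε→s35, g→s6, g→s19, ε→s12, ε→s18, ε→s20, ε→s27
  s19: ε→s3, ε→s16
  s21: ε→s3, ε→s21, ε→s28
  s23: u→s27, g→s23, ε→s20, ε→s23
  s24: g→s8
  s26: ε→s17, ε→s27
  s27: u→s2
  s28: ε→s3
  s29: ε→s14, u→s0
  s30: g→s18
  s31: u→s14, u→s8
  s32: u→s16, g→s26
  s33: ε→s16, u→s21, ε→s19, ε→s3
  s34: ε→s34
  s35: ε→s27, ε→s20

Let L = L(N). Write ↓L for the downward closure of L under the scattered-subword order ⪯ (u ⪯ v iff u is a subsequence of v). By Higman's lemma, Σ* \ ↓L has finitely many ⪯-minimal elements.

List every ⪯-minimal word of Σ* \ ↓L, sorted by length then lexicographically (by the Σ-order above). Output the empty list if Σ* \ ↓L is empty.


|Q|=36, |F|=2, |δ|=79 (43 ε).
min D↑ (2 st, q0=0, F={1}): 0:g→1,u→1 1:g→1,u→1 (ε-aug+det+¬).
'g': run [16, 11] end={s11,s16,s17,s19,s2,s25,s26,s27,s3,s5,s6} ∉↓L; 1/1 deletions ∈↓L.
'u': |S_i|=[16, 10] end={s11,s16,s17,s2,s25,s26,s27,s5,s6,s7} ∉↓L; 1/1 single-dels accept.
2 words, ⪯-incomp.

Antichain: [g, u].


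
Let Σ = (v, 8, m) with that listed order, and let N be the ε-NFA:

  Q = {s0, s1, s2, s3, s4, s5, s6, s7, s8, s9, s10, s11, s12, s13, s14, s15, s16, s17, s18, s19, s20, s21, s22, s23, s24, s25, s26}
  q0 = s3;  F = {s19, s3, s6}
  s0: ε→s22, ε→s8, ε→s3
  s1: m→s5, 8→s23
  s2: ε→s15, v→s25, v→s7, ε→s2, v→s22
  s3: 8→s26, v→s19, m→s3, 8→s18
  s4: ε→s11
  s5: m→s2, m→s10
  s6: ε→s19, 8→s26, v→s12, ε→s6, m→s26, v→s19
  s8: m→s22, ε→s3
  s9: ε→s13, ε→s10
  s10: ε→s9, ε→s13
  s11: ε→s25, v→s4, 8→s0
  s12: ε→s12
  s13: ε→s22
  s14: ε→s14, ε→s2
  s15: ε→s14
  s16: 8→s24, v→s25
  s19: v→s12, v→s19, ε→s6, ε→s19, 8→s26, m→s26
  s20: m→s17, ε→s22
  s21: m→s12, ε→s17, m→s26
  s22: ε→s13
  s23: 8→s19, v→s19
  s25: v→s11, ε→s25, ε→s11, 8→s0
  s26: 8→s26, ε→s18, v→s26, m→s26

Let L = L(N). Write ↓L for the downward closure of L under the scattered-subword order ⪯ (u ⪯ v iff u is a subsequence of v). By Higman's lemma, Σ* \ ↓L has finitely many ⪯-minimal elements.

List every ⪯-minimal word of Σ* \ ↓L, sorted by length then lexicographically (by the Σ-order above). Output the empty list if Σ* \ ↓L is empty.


A = [8, vm].

|Q|=27, |F|=3, |δ|=61 (27 ε).
min D↑ (3 st, q0=0, F={2}): 0:v→1,8→2,m→0 1:v→1,8→2,m→2 2:v→2,8→2,m→2 [Hopcroft].
'8': |S_i|=[6, 2] end={s18,s26} ∉↓L; 1/1 single-dels accept.
'vm': |S_i|=[6, 5, 2] end={s18,s26} ∉↓L; 2/2 single-dels accept.
2 minimals (antichain).


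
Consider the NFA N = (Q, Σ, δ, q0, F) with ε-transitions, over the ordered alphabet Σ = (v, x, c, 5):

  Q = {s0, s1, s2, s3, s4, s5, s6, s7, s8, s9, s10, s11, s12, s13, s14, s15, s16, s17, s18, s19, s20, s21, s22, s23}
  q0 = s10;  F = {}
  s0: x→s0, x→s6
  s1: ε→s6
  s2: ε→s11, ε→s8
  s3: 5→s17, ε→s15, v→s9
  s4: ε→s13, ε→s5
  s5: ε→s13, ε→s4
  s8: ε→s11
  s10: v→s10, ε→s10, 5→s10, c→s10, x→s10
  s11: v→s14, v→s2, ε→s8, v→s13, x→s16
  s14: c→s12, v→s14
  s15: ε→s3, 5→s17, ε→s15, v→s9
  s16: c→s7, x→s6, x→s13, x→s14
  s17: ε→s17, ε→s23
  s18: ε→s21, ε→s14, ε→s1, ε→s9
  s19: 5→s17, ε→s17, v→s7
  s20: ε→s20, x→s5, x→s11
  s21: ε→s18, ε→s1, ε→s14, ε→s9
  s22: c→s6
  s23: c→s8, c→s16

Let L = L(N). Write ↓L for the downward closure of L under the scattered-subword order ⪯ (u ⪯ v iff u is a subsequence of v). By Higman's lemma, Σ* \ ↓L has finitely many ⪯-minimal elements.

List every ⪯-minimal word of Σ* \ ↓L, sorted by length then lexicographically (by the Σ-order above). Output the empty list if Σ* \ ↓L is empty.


|Q|=24, |F|=0, |δ|=52 (25 ε).
min D↑ (1 st, q0=0, F={0}): 0:v→0,x→0,c→0,5→0 [Hopcroft].
ε ∈ L(D↑) ⇒ ↓L = ∅.

Antichain: [ε].


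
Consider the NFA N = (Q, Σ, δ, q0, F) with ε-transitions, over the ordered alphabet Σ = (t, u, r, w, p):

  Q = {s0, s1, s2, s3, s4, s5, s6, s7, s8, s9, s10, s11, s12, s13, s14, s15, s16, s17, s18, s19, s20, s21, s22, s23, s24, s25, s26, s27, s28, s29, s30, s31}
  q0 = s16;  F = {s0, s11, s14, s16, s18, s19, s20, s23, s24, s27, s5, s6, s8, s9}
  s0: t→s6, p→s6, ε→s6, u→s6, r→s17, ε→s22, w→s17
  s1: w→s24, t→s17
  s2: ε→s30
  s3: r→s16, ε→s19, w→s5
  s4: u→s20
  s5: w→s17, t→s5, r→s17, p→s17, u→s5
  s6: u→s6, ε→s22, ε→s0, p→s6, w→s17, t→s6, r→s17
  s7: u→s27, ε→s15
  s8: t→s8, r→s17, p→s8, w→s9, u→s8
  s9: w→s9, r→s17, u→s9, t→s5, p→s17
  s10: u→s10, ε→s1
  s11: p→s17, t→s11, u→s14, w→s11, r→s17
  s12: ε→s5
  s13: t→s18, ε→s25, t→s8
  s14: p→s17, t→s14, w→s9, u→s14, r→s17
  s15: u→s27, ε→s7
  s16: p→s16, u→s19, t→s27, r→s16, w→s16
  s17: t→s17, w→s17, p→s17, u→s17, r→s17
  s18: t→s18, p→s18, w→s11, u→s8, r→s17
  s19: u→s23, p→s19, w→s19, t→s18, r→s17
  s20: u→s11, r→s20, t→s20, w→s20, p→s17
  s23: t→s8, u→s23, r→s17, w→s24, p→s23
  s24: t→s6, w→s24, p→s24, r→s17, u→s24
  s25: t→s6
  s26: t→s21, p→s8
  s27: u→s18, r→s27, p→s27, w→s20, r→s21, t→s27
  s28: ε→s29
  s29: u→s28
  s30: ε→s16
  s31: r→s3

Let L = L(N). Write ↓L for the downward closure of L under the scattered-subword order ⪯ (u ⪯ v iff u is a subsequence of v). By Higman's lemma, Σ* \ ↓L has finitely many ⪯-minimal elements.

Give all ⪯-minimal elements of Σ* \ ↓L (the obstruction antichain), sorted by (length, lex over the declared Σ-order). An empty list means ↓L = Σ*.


Antichain: [ur, twp, uuwtw].

|Q|=32, |F|=14, |δ|=104 (13 ε).
min D↑ (14 st, q0=0, F={6}): 0:t→1,u→2,r→0,w→0,p→0 1:t→1,u→3,r→1,w→4,p→1 2:t→3,u→5,r→6,w→2,p→2 3:t→3,u→7,r→6,w→8,p→3 4:t→4,u→8,r→4,w→4,p→6 5:t→7,u→5,r→6,w→9,p→5 6:t→6,u→6,r→6,w→6,p→6 7:t→7,u→7,r→6,w→10,p→7 8:t→8,u→11,r→6,w→8,p→6 9:t→12,u→9,r→6,w→9,p→9 10:t→13,u→10,r→6,w→10,p→6 11:t→11,u→11,r→6,w→10,p→6 12:t→12,u→12,r→6,w→6,p→12 13:t→13,u→13,r→6,w→6,p→6 [Hopcroft].
'ur': run [17, 13, 1] end={s17} — reject; 2/2 del acc.
'twp': |S_i|=[17, 13, 6, 1] end={s17} rej; 3/3 single-dels accept.
'uuwtw': N↓-sim [17, 13, 10, 7, 5, 1] end={s17} — reject; 5/5 del acc.
3 words, ⪯-incomp.


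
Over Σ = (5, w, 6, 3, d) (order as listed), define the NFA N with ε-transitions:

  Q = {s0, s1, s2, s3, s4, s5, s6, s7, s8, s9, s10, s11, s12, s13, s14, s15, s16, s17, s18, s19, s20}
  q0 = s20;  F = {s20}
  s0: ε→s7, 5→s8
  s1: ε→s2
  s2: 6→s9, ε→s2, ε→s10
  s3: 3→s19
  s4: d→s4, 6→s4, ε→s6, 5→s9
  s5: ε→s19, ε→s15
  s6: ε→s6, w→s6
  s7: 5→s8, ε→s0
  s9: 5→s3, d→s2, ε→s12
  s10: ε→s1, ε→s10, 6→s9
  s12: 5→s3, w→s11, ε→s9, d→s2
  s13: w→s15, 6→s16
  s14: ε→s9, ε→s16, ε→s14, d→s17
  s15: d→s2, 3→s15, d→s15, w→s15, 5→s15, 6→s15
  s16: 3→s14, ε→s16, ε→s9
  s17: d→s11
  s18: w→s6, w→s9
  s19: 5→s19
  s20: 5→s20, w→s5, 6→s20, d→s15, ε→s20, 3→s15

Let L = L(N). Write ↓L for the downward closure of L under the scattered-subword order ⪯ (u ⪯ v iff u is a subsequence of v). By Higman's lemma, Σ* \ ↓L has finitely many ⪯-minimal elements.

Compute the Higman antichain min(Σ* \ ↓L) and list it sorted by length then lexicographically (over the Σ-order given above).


|Q|=21, |F|=1, |δ|=52 (19 ε).
min D↑ (2 st, q0=0, F={1}): 0:5→0,w→1,6→0,3→1,d→1 1:5→1,w→1,6→1,3→1,d→1 (ε-aug+det+¬).
'w': |S_i|=[11, 10] end={s1,s10,s11,s12,s15,s19,s2,s3,s5,s9} rej; 1/1 deletions ∈↓L.
'3': |S_i|=[11, 9] end={s1,s10,s11,s12,s15,s19,s2,s3,s9} ∉↓L; 1/1 deletions ∈↓L.
'd': run [11, 9] end={s1,s10,s11,s12,s15,s19,s2,s3,s9} — reject; 1/1 del acc.
3 obstructions.

min(Σ*\↓L) = [w, 3, d].


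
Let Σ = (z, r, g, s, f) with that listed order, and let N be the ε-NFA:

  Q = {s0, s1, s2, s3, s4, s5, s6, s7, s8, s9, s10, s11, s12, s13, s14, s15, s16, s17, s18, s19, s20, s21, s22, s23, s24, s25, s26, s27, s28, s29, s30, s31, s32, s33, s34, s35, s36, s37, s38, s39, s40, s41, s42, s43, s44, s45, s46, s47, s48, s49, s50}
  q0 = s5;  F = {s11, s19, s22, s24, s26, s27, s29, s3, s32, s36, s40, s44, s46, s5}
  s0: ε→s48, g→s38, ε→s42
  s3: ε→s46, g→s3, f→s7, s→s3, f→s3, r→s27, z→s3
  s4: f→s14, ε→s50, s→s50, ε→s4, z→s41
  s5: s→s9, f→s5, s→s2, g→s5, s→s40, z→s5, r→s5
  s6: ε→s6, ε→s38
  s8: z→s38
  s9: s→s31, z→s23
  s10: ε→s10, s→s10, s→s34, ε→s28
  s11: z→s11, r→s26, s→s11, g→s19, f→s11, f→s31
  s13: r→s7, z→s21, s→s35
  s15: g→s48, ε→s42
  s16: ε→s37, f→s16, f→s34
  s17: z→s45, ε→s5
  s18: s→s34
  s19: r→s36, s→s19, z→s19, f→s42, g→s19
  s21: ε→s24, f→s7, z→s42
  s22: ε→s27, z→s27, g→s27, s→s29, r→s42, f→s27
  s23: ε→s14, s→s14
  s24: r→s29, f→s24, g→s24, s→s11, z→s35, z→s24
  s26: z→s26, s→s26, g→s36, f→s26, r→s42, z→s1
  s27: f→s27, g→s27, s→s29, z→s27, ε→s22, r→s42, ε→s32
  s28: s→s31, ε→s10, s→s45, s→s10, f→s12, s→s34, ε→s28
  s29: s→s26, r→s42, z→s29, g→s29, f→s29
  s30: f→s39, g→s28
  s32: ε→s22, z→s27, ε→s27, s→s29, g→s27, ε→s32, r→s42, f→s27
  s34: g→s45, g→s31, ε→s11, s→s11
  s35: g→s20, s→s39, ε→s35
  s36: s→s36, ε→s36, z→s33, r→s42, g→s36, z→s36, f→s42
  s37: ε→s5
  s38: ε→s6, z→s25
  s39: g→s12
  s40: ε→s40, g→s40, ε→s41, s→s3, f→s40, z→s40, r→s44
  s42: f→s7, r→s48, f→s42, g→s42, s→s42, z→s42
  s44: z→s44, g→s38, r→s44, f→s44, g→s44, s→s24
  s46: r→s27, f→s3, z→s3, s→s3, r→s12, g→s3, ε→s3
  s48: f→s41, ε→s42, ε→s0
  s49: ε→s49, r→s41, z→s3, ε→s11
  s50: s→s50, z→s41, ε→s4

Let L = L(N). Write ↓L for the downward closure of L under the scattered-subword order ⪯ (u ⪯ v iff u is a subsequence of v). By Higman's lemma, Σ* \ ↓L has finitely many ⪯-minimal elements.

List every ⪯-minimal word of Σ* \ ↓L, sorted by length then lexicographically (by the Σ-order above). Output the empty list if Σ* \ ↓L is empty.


|Q|=51, |F|=14, |δ|=159 (35 ε).
min D↑ (12 st, q0=0, F={8}): 0:z→0,r→0,g→0,s→1,f→0 1:z→1,r→2,g→1,s→3,f→1 2:z→2,r→2,g→2,s→4,f→2 3:z→3,r→5,g→3,s→3,f→3 4:z→4,r→6,g→4,s→7,f→4 5:z→5,r→8,g→5,s→6,f→5 6:z→6,r→8,g→6,s→9,f→6 7:z→7,r→9,g→10,s→7,f→7 8:z→8,r→8,g→8,s→8,f→8 9:z→9,r→8,g→11,s→9,f→9 10:z→10,r→11,g→10,s→10,f→8 11:z→11,r→8,g→11,s→11,f→8 [Hopcroft].
'ssrr': run [33, 32, 27, 17, 8] end={s0,s25,s38,s41,s42,s48,s6,s7} ∉↓L; 4/4 single-dels accept.
'srssgf': run [33, 32, 25, 21, 17, 12, 8] end={s0,s25,s38,s41,s42,s48,s6,s7} — reject; 6/6 single-dels accept.
2 obstructions.

min(Σ*\↓L) = [ssrr, srssgf].


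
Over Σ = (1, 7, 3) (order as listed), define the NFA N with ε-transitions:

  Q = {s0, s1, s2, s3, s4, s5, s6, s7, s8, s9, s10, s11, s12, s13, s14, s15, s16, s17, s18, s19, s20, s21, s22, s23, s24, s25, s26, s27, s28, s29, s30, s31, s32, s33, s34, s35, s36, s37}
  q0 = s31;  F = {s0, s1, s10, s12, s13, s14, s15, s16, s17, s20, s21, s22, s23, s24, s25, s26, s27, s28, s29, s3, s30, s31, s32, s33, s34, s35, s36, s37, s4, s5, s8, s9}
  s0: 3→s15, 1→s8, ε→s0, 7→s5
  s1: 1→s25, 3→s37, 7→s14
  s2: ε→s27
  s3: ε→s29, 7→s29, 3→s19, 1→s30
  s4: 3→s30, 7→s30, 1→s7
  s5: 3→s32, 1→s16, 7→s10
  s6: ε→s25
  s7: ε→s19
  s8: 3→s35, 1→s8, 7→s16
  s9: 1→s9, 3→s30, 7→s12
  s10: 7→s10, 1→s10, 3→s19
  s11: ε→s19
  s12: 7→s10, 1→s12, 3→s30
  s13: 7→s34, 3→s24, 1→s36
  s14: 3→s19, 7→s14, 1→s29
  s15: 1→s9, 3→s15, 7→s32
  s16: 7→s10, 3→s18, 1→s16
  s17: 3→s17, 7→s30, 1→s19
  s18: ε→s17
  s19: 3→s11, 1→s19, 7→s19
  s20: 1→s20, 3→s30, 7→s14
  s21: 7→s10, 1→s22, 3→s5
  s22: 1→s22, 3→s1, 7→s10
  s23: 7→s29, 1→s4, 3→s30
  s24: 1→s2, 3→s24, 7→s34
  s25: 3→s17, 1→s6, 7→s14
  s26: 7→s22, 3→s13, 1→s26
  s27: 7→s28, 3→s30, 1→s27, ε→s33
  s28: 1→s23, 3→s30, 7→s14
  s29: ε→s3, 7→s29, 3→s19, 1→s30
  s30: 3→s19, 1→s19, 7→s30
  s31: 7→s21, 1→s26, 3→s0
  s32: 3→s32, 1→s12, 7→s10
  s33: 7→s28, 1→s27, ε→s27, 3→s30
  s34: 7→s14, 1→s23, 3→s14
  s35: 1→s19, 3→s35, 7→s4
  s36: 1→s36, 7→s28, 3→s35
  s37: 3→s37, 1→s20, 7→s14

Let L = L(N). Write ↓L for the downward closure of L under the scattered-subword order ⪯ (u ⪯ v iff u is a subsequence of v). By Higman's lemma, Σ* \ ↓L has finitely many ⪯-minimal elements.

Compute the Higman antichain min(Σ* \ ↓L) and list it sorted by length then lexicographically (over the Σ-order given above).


|Q|=38, |F|=32, |δ|=109 (10 ε).
min D↑ (31 st, q0=0, F={14}): 0:1→1,7→2,3→3 1:1→1,7→4,3→5 2:1→4,7→6,3→7 3:1→8,7→7,3→9 4:1→4,7→6,3→10 5:1→11,7→12,3→13 6:1→6,7→6,3→14 7:1→15,7→6,3→16 8:1→8,7→15,3→17 9:1→18,7→16,3→9 10:1→19,7→20,3→21 11:1→11,7→22,3→17 12:1→23,7→20,3→20 13:1→24,7→12,3→13 14:1→14,7→14,3→14 15:1→15,7→6,3→25 16:1→26,7→6,3→16 17:1→14,7→27,3→17 18:1→18,7→26,3→28 19:1→19,7→20,3→25 20:1→29,7→20,3→14 21:1→30,7→20,3→21 22:1→23,7→20,3→28 23:1→27,7→29,3→28 24:1→24,7→22,3→28 25:1→14,7→28,3→25 26:1→26,7→6,3→28 27:1→14,7→28,3→28 28:1→14,7→28,3→14 29:1→28,7→29,3→14 30:1→30,7→20,3→28.
'773': |S_i|=[38, 25, 7, 2] end={s11,s19} rej; 3/3 single-dels accept.
'3131': N↓-sim [38, 34, 25, 8, 3] end={s11,s19,s7} — reject; 4/4 del acc.
'13733': run [38, 32, 25, 11, 6, 2] end={s11,s19} — reject; 5/5 del acc.
'33133': run [38, 34, 25, 17, 3, 2] end={s11,s19} rej; 5/5 deletions ∈↓L.
'137111': |S_i|=[38, 32, 25, 11, 8, 5, 3] end={s11,s19,s7} — reject; 6/6 del acc.
5 words, ⪯-incomp.

Antichain: [773, 3131, 13733, 33133, 137111].


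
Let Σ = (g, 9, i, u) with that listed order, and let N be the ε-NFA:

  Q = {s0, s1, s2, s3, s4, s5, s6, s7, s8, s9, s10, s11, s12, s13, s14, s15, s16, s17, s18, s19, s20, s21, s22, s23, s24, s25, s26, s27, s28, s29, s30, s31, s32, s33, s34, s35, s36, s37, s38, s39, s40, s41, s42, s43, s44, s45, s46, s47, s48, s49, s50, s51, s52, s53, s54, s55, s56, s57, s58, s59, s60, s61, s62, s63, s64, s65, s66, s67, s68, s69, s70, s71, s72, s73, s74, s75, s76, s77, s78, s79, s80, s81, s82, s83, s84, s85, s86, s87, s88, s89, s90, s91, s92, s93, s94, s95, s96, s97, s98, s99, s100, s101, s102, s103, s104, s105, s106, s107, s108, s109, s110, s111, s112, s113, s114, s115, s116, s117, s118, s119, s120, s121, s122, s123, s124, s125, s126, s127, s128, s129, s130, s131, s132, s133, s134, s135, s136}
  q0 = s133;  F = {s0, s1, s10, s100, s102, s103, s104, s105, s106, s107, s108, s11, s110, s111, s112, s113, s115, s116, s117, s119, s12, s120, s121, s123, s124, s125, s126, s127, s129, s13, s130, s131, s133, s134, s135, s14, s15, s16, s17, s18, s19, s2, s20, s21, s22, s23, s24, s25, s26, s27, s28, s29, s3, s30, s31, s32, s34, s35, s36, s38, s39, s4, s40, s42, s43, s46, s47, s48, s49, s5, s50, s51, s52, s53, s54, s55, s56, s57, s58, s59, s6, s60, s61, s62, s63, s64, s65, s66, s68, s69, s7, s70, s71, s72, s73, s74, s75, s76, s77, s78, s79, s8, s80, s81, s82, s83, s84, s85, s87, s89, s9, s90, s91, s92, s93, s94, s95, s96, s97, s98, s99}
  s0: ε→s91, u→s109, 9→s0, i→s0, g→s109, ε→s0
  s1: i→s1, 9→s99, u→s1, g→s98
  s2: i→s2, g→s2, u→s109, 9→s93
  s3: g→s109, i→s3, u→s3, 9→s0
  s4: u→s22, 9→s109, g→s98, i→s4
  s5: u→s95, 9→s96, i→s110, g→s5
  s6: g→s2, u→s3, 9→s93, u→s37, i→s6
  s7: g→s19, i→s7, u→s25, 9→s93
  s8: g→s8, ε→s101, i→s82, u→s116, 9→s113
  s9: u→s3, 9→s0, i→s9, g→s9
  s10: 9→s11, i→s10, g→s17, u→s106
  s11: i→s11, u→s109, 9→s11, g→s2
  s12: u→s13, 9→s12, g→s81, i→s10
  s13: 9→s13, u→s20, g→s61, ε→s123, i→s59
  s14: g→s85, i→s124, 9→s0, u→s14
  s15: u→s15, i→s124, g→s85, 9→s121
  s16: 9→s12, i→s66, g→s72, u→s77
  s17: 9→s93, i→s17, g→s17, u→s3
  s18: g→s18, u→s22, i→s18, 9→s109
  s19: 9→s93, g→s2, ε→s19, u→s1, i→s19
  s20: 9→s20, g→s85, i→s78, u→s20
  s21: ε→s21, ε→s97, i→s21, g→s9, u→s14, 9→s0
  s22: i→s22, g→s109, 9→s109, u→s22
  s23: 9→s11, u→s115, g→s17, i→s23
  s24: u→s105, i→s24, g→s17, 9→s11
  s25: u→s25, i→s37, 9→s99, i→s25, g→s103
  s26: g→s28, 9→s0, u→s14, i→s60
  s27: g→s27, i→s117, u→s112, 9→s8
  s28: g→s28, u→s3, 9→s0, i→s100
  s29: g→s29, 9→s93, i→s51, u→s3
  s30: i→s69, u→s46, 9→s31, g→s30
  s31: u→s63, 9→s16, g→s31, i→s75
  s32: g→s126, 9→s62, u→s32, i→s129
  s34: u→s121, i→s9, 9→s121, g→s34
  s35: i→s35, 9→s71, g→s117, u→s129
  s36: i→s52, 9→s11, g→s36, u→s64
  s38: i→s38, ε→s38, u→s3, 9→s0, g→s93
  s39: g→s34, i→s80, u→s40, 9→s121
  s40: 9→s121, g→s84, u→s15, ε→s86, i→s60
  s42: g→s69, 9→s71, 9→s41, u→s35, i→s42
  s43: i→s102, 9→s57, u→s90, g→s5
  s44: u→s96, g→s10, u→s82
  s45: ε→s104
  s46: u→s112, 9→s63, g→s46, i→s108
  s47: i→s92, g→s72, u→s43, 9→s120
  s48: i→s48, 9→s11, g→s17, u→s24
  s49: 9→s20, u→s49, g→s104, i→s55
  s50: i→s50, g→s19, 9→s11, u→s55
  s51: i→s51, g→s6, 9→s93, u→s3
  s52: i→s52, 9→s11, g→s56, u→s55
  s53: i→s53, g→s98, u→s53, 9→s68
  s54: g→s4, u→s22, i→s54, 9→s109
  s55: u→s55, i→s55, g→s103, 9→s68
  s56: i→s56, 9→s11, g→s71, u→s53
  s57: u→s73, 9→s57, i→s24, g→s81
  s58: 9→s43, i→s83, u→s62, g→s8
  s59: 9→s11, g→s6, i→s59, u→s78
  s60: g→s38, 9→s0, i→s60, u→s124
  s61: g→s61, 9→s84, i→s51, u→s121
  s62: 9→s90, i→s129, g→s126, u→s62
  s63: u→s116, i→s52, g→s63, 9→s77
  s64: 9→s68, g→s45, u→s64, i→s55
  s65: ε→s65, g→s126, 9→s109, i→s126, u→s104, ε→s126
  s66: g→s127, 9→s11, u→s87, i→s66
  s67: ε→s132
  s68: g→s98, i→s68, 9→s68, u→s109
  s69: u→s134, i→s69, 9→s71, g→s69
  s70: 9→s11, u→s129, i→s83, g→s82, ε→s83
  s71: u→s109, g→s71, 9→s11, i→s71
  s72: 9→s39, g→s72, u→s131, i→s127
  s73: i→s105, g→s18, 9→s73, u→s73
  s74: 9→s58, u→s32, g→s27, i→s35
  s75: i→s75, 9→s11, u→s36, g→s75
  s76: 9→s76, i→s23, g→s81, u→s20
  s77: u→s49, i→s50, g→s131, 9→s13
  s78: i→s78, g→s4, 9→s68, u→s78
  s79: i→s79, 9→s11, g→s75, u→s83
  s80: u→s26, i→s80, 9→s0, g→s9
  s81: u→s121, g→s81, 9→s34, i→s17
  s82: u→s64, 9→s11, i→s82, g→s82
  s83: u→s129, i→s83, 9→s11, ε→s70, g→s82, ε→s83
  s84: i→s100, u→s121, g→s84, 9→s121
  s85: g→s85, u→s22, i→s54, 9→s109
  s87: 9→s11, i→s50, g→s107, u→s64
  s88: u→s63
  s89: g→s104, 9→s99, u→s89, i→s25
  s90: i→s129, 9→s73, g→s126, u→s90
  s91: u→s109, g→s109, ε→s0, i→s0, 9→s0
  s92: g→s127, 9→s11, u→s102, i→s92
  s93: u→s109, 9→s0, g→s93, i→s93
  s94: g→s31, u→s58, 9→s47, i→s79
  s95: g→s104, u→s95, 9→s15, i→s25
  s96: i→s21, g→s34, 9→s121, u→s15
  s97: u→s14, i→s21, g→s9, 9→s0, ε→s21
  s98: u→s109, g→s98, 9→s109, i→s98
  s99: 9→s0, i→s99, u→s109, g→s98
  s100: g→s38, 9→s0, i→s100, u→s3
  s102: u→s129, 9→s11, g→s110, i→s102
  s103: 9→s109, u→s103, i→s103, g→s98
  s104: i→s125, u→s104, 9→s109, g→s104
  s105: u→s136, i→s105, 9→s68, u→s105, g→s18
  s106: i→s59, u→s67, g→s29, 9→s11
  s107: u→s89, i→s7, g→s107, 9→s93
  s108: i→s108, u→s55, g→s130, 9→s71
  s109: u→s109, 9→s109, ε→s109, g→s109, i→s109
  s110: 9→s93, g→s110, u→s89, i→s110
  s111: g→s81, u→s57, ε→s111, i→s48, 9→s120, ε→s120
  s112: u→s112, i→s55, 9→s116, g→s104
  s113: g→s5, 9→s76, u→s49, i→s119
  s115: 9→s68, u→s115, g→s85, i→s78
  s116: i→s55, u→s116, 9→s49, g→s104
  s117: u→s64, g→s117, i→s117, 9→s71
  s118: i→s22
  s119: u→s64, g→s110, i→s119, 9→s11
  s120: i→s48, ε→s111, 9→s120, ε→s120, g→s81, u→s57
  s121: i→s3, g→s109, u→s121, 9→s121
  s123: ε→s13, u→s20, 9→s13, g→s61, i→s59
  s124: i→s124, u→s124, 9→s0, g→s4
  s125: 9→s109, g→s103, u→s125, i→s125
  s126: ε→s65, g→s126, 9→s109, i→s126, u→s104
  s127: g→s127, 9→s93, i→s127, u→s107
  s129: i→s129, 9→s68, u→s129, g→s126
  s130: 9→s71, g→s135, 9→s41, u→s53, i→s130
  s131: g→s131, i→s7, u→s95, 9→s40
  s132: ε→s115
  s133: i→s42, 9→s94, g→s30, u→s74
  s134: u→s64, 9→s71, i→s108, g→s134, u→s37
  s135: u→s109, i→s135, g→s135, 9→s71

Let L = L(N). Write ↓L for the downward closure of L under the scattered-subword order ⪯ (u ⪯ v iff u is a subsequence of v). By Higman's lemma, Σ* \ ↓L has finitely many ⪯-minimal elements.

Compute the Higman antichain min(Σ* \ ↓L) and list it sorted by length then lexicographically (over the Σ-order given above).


|Q|=137, |F|=121, |δ|=525 (26 ε).
min D↑ (116 st, q0=0, F={29}): 0:g→1,9→2,i→3,u→4 1:g→1,9→5,i→6,u→7 2:g→5,9→8,i→9,u→10 3:g→6,9→11,i→3,u→12 4:g→13,9→10,i→12,u→14 5:g→5,9→15,i→16,u→17 6:g→6,9→11,i→6,u→18 7:g→7,9→17,i→19,u→20 8:g→21,9→22,i→23,u→24 9:g→16,9→25,i→9,u→26 10:g→27,9→24,i→26,u→28 11:g→11,9→25,i→11,u→29 12:g→30,9→11,i→12,u→31 13:g→13,9→27,i→30,u→20 14:g→32,9→28,i→31,u→14 15:g→21,9→33,i→34,u→35 16:g→16,9→25,i→16,u→36 17:g→17,9→35,i→37,u→38 18:g→18,9→11,i→19,u→39 19:g→40,9→11,i→19,u→41 20:g→42,9→38,i→41,u→20 21:g→21,9→43,i→44,u→45 22:g→46,9→22,i→47,u→48 23:g→44,9→25,i→23,u→49 24:g→50,9→48,i→49,u→51 25:g→52,9→25,i→25,u→29 26:g→53,9→25,i→26,u→31 27:g→27,9→54,i→53,u→38 28:g→32,9→51,i→31,u→28 29:g→29,9→29,i→29,u→29 30:g→30,9→11,i→30,u→39 31:g→32,9→55,i→31,u→31 32:g→32,9→29,i→32,u→42 33:g→46,9→33,i→56,u→57 34:g→44,9→25,i→34,u→58 35:g→45,9→57,i→59,u→60 36:g→36,9→25,i→37,u→39 37:g→61,9→25,i→37,u→41 38:g→42,9→60,i→41,u→38 39:g→42,9→55,i→41,u→39 40:g→62,9→11,i→40,u→63 41:g→64,9→55,i→41,u→41 42:g→42,9→29,i→65,u→42 43:g→66,9→67,i→68,u→69 44:g→44,9→70,i→44,u→71 45:g→45,9→69,i→72,u→73 46:g→46,9→66,i→74,u→67 47:g→74,9→25,i→47,u→75 48:g→46,9→48,i→75,u→76 49:g→77,9→25,i→49,u→31 50:g→50,9→78,i→77,u→73 51:g→32,9→76,i→31,u→51 52:g→52,9→70,i→52,u→29 53:g→53,9→25,i→53,u→39 54:g→50,9→79,i→80,u→60 55:g→81,9→55,i→55,u→29 56:g→74,9→25,i→56,u→82 57:g→83,9→57,i→84,u→85 58:g→71,9→25,i→59,u→39 59:g→86,9→25,i→59,u→41 60:g→42,9→85,i→41,u→60 61:g→11,9→25,i→61,u→63 62:g→62,9→11,i→62,u→29 63:g→81,9→55,i→63,u→63 64:g→81,9→29,i→64,u→64 65:g→64,9→29,i→65,u→65 66:g→66,9→67,i→87,u→67 67:g→29,9→67,i→88,u→67 68:g→87,9→89,i→68,u→90 69:g→91,9→67,i→92,u→93 70:g→70,9→89,i→70,u→29 71:g→71,9→70,i→72,u→94 72:g→86,9→70,i→72,u→95 73:g→42,9→93,i→95,u→73 74:g→74,9→70,i→74,u→88 75:g→74,9→25,i→75,u→96 76:g→97,9→76,i→96,u→76 77:g→77,9→70,i→77,u→94 78:g→66,9→67,i→98,u→93 79:g→46,9→79,i→99,u→85 80:g→77,9→25,i→80,u→39 81:g→81,9→29,i→81,u→29 82:g→100,9→25,i→84,u→101 83:g→83,9→91,i→102,u→67 84:g→103,9→25,i→84,u→104 85:g→105,9→85,i→104,u→85 86:g→52,9→70,i→86,u→106 87:g→87,9→89,i→87,u→88 88:g→29,9→89,i→88,u→88 89:g→29,9→89,i→89,u→29 90:g→107,9→89,i→92,u→108 91:g→91,9→67,i→109,u→67 92:g→110,9→89,i→92,u→111 93:g→105,9→67,i→111,u→93 94:g→42,9→112,i→95,u→94 95:g→64,9→112,i→95,u→95 96:g→97,9→55,i→96,u→96 97:g→97,9→29,i→97,u→113 98:g→87,9→89,i→98,u→108 99:g→74,9→25,i→99,u→101 100:g→100,9→70,i→102,u→88 101:g→105,9→55,i→104,u→101 102:g→103,9→70,i→102,u→88 103:g→52,9→70,i→103,u→88 104:g→114,9→55,i→104,u→104 105:g→105,9→29,i→115,u→113 106:g→81,9→112,i→106,u→106 107:g→107,9→89,i→109,u→88 108:g→105,9→89,i→111,u→108 109:g→110,9→89,i→109,u→88 110:g→70,9→89,i→110,u→88 111:g→114,9→89,i→111,u→111 112:g→81,9→89,i→112,u→29 113:g→29,9→29,i→113,u→113 114:g→81,9→29,i→114,u→113 115:g→114,9→29,i→115,u→113.
'i9u': |S_i|=[130, 85, 11, 1] end={s109} — reject; 3/3 single-dels accept.
'uug9': run [130, 109, 45, 13, 1] end={s109} ∉↓L; 4/4 single-dels accept.
'guiggu': |S_i|=[130, 105, 72, 38, 24, 9, 1] end={s109} ∉↓L; 6/6 single-dels accept.
'99g99g': |S_i|=[130, 115, 96, 57, 30, 5, 1] end={s109} — reject; 6/6 deletions ∈↓L.
'999gug': run [130, 115, 96, 62, 26, 7, 1] end={s109} ∉↓L; 6/6 single-dels accept.
5 words, ⪯-incomp.

Antichain: [i9u, uug9, guiggu, 99g99g, 999gug].
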